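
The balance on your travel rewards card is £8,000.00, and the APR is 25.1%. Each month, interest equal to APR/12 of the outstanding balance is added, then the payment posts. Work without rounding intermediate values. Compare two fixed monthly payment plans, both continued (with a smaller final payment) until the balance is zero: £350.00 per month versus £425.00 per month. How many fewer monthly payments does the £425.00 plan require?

7 fewer payments

Monthly rate r = 25.1%/12 = 2.09167% = 0.0209167.
At £350.00/mo: n = ⌈−ln(1 − rB₀/P)/ln(1+r)⌉ = 32 payments (last £145.30); total interest = total paid − £8,000.00 = £2,995.30.
At £425.00/mo: 25 payments (last £74.55); total interest £2,274.55.
Payments saved = 32 − 25 = 7.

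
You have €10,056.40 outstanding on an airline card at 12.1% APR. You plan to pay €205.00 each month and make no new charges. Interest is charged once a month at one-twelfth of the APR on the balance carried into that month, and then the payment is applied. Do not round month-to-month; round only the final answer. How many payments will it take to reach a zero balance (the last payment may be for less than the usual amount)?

Monthly rate r = 12.1%/12 = 1.00833% = 0.0100833.
Recurrence: B ← B·(1+r) − €205.00.
Month 1: interest €101.40; balance after payment €9,952.80.
Month 2: interest €100.36; balance after payment €9,848.16.
Closed form: n = −ln(1 − rB₀/P)/ln(1+r) = −ln(0.50536)/ln(1.01008) ≈ 68.026, so the balance reaches zero during payment 69.

69 payments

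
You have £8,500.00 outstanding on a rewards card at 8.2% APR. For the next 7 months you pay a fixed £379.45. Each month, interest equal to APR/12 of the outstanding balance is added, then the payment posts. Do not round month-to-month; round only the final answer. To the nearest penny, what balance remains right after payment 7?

Monthly rate r = 8.2%/12 = 0.683333% = 0.00683333.
Each month: B ← B·(1+r) − £379.45.
Month 1: interest £58.08; balance after payment £8,178.63.
Month 2: interest £55.89; balance after payment £7,855.07.
Month 3: interest £53.68; balance after payment £7,529.30.
Month 4: interest £51.45; balance after payment £7,201.30.
Month 5: interest £49.21; balance after payment £6,871.06.
Month 6: interest £46.95; balance after payment £6,538.56.
Month 7: interest £44.68; balance after payment £6,203.79.

£6,203.79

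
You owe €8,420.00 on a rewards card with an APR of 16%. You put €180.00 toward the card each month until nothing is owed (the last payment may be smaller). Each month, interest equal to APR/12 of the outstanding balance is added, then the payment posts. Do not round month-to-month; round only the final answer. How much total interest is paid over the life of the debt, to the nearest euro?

Monthly rate r = 16%/12 = 1.33333% = 0.0133333.
Payoff takes n = ⌈−ln(1 − rB₀/P)/ln(1+r)⌉ = ⌈73.791⌉ = 74 payments; the last is €142.58.
Total paid = 73·€180.00 + €142.58 = €13,282.58.
Total interest = total paid − principal = €13,282.58 − €8,420.00 = €4,862.58.

€4,863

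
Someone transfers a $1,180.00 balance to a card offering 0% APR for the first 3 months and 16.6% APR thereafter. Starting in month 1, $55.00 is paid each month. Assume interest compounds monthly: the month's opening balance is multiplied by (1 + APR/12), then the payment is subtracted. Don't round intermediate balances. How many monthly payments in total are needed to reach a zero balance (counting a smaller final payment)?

Promo months 1–3 at r₀ = 0%/12 = 0; months 4+ at r₁ = 16.6%/12 = 0.0138333.
After month 3 (no interest yet): B = $1,180.00 − 3·$55.00 = $1,015.00.
Then at r₁ with $55.00/mo: n₂ = −ln(1 − r₁·B/P)/ln(1+r₁) ≈ 21.45 → 22 more payments.

25 months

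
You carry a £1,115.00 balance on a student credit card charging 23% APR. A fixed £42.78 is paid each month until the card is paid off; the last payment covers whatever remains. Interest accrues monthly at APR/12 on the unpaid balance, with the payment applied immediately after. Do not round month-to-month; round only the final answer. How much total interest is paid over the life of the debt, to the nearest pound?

£445

Monthly rate r = 23%/12 = 1.91667% = 0.0191667.
Payoff takes n = ⌈−ln(1 − rB₀/P)/ln(1+r)⌉ = ⌈36.463⌉ = 37 payments; the last is £19.89.
Total paid = 36·£42.78 + £19.89 = £1,559.97.
Total interest = total paid − principal = £1,559.97 − £1,115.00 = £444.97.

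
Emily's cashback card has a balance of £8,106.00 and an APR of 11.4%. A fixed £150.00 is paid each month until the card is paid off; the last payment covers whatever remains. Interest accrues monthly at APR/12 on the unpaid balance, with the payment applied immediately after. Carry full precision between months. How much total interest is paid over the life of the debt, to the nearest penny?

Monthly rate r = 11.4%/12 = 0.95% = 0.0095.
Payoff takes n = ⌈−ln(1 − rB₀/P)/ln(1+r)⌉ = ⌈76.178⌉ = 77 payments; the last is £26.75.
Total paid = 76·£150.00 + £26.75 = £11,426.75.
Total interest = total paid − principal = £11,426.75 − £8,106.00 = £3,320.75.

£3,320.75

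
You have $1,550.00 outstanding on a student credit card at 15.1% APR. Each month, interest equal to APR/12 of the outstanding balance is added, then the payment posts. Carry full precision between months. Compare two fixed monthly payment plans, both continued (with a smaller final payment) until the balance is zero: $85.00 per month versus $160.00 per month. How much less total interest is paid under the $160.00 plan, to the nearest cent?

Monthly rate r = 15.1%/12 = 1.25833% = 0.0125833.
At $85.00/mo: n = ⌈−ln(1 − rB₀/P)/ln(1+r)⌉ = 21 payments (last $71.91); total interest = total paid − $1,550.00 = $221.91.
At $160.00/mo: 11 payments (last $63.55); total interest $113.55.
Interest saved = $221.91 − $113.55 = $108.36.

$108.36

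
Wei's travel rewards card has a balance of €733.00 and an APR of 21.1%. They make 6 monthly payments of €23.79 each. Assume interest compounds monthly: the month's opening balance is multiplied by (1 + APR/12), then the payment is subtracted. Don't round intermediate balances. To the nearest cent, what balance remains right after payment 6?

Monthly rate r = 21.1%/12 = 1.75833% = 0.0175833.
Each month: B ← B·(1+r) − €23.79.
Month 1: interest €12.89; balance after payment €722.10.
Month 2: interest €12.70; balance after payment €711.01.
Month 3: interest €12.50; balance after payment €699.72.
Month 4: interest €12.30; balance after payment €688.23.
Month 5: interest €12.10; balance after payment €676.54.
Month 6: interest €11.90; balance after payment €664.65.

€664.65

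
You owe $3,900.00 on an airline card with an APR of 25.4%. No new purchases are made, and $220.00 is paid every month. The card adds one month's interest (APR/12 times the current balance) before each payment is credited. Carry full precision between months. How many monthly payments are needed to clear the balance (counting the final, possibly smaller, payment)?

23 months

Monthly rate r = 25.4%/12 = 2.11667% = 0.0211667.
Recurrence: B ← B·(1+r) − $220.00.
Month 1: interest $82.55; balance after payment $3,762.55.
Month 2: interest $79.64; balance after payment $3,622.19.
Closed form: n = −ln(1 − rB₀/P)/ln(1+r) = −ln(0.62477)/ln(1.02117) ≈ 22.456, so the balance reaches zero during payment 23.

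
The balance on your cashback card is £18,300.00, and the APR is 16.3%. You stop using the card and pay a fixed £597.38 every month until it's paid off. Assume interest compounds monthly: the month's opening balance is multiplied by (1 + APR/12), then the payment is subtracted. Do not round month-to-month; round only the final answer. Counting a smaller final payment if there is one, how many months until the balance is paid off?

Monthly rate r = 16.3%/12 = 1.35833% = 0.0135833.
Recurrence: B ← B·(1+r) − £597.38.
Month 1: interest £248.58; balance after payment £17,951.19.
Month 2: interest £243.84; balance after payment £17,597.65.
Closed form: n = −ln(1 − rB₀/P)/ln(1+r) = −ln(0.58389)/ln(1.01358) ≈ 39.879, so the balance reaches zero during payment 40.

40 months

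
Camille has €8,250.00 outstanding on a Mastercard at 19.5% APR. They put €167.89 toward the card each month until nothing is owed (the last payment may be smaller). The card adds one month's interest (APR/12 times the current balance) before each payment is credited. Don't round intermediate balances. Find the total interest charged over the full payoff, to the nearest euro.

€8,436

Monthly rate r = 19.5%/12 = 1.625% = 0.01625.
Payoff takes n = ⌈−ln(1 − rB₀/P)/ln(1+r)⌉ = ⌈99.386⌉ = 100 payments; the last is €65.06.
Total paid = 99·€167.89 + €65.06 = €16,686.17.
Total interest = total paid − principal = €16,686.17 − €8,250.00 = €8,436.17.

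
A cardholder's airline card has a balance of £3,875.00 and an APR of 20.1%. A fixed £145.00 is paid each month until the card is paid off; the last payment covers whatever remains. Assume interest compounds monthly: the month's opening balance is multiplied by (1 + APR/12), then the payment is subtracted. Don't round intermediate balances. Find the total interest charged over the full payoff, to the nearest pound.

£1,306

Monthly rate r = 20.1%/12 = 1.675% = 0.01675.
Payoff takes n = ⌈−ln(1 − rB₀/P)/ln(1+r)⌉ = ⌈35.731⌉ = 36 payments; the last is £106.22.
Total paid = 35·£145.00 + £106.22 = £5,181.22.
Total interest = total paid − principal = £5,181.22 − £3,875.00 = £1,306.22.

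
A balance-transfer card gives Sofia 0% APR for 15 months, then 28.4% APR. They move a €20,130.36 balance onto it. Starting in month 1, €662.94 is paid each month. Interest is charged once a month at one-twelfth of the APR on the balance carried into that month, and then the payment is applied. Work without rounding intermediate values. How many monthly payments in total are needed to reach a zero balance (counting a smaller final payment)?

35 months

Promo months 1–15 at r₀ = 0%/12 = 0; months 16+ at r₁ = 28.4%/12 = 0.0236667.
After month 15 (no interest yet): B = €20,130.36 − 15·€662.94 = €10,186.26.
Then at r₁ with €662.94/mo: n₂ = −ln(1 − r₁·B/P)/ln(1+r₁) ≈ 19.32 → 20 more payments.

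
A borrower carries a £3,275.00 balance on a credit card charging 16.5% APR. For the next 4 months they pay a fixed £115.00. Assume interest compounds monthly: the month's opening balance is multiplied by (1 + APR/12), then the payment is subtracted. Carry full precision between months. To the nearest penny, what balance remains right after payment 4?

Monthly rate r = 16.5%/12 = 1.375% = 0.01375.
Each month: B ← B·(1+r) − £115.00.
Month 1: interest £45.03; balance after payment £3,205.03.
Month 2: interest £44.07; balance after payment £3,134.10.
Month 3: interest £43.09; balance after payment £3,062.19.
Month 4: interest £42.11; balance after payment £2,989.30.

£2,989.30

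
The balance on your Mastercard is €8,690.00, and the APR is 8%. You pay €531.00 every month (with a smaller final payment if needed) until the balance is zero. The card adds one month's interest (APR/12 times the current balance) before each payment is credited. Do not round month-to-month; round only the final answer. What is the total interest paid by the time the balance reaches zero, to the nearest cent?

€542.68

Monthly rate r = 8%/12 = 0.666667% = 0.00666667.
Payoff takes n = ⌈−ln(1 − rB₀/P)/ln(1+r)⌉ = ⌈17.387⌉ = 18 payments; the last is €205.68.
Total paid = 17·€531.00 + €205.68 = €9,232.68.
Total interest = total paid − principal = €9,232.68 − €8,690.00 = €542.68.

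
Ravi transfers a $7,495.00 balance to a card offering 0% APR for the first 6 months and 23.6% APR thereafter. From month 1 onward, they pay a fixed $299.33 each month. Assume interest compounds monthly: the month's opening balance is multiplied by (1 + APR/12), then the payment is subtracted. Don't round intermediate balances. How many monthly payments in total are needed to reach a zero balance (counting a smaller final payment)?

Promo months 1–6 at r₀ = 0%/12 = 0; months 7+ at r₁ = 23.6%/12 = 0.0196667.
After month 6 (no interest yet): B = $7,495.00 − 6·$299.33 = $5,699.02.
Then at r₁ with $299.33/mo: n₂ = −ln(1 − r₁·B/P)/ln(1+r₁) ≈ 24.09 → 25 more payments.

31 months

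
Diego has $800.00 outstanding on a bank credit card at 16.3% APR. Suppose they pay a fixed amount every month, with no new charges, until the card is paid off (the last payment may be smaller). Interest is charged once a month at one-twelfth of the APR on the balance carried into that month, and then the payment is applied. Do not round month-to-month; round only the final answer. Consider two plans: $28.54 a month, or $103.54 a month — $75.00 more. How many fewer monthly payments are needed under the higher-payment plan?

Monthly rate r = 16.3%/12 = 1.35833% = 0.0135833.
At $28.54/mo: n = ⌈−ln(1 − rB₀/P)/ln(1+r)⌉ = 36 payments (last $14.93); total interest = total paid − $800.00 = $213.83.
At $103.54/mo: 9 payments (last $22.70); total interest $51.02.
Payments saved = 36 − 9 = 27.

27 fewer payments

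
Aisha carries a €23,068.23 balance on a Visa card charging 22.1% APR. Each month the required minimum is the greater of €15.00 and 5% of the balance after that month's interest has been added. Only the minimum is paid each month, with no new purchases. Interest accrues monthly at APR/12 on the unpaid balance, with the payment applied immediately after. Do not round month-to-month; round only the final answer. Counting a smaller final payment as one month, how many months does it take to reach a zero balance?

157 months

Monthly rate r = 22.1%/12 = 1.84167% = 0.0184167.
While 5% of the post-interest balance exceeds €15.00, each month B ← (B·(1+r))·(1 − 0.05), i.e. B shrinks by the factor (1+r)·0.95 = 0.9675.
This holds for months 1–132. Entering month 133 the balance is €294.24; 5% of the post-interest balance is now below €15.00, so the flat €15.00 minimum applies from here.
From month 133 a fixed €15.00 at rate r clears €294.24 in 25 more payments. Total: 132 + 25 = 157 months.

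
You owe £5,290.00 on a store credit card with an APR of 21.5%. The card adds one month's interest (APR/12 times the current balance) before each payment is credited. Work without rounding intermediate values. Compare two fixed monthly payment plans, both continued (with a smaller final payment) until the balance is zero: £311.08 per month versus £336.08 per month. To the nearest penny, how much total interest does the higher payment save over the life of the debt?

Monthly rate r = 21.5%/12 = 1.79167% = 0.0179167.
At £311.08/mo: n = ⌈−ln(1 − rB₀/P)/ln(1+r)⌉ = 21 payments (last £144.66); total interest = total paid − £5,290.00 = £1,076.26.
At £336.08/mo: 19 payments (last £221.34); total interest £980.78.
Interest saved = £1,076.26 − £980.78 = £95.48.

£95.48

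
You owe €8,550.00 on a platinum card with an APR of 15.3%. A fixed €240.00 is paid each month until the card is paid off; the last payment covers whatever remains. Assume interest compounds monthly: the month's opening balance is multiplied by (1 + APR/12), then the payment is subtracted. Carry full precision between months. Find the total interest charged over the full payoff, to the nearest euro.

€2,921

Monthly rate r = 15.3%/12 = 1.275% = 0.01275.
Payoff takes n = ⌈−ln(1 − rB₀/P)/ln(1+r)⌉ = ⌈47.795⌉ = 48 payments; the last is €191.10.
Total paid = 47·€240.00 + €191.10 = €11,471.10.
Total interest = total paid − principal = €11,471.10 − €8,550.00 = €2,921.10.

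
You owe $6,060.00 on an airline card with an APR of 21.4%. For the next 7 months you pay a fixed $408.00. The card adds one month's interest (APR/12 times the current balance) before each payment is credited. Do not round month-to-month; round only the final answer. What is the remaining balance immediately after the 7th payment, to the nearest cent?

Monthly rate r = 21.4%/12 = 1.78333% = 0.0178333.
Each month: B ← B·(1+r) − $408.00.
Month 1: interest $108.07; balance after payment $5,760.07.
Month 2: interest $102.72; balance after payment $5,454.79.
Month 3: interest $97.28; balance after payment $5,144.07.
Month 4: interest $91.74; balance after payment $4,827.80.
Month 5: interest $86.10; balance after payment $4,505.90.
Month 6: interest $80.36; balance after payment $4,178.26.
Month 7: interest $74.51; balance after payment $3,844.77.

$3,844.77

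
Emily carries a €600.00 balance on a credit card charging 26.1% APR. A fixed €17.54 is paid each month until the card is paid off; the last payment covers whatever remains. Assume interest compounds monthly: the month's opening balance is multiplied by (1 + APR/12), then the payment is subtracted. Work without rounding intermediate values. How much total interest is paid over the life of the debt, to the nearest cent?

€510.83

Monthly rate r = 26.1%/12 = 2.175% = 0.02175.
Payoff takes n = ⌈−ln(1 − rB₀/P)/ln(1+r)⌉ = ⌈63.329⌉ = 64 payments; the last is €5.81.
Total paid = 63·€17.54 + €5.81 = €1,110.83.
Total interest = total paid − principal = €1,110.83 − €600.00 = €510.83.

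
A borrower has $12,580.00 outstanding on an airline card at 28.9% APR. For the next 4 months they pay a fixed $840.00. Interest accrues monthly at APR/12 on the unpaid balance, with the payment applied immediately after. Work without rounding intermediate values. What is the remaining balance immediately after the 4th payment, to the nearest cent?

$10,353.02

Monthly rate r = 28.9%/12 = 2.40833% = 0.0240833.
Each month: B ← B·(1+r) − $840.00.
Month 1: interest $302.97; balance after payment $12,042.97.
Month 2: interest $290.03; balance after payment $11,493.00.
Month 3: interest $276.79; balance after payment $10,929.79.
Month 4: interest $263.23; balance after payment $10,353.02.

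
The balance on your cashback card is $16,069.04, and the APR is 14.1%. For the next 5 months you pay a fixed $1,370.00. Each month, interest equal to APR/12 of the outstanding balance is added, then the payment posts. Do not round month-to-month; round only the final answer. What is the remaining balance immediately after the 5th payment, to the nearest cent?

$10,022.67

Monthly rate r = 14.1%/12 = 1.175% = 0.01175.
Each month: B ← B·(1+r) − $1,370.00.
Month 1: interest $188.81; balance after payment $14,887.85.
Month 2: interest $174.93; balance after payment $13,692.78.
Month 3: interest $160.89; balance after payment $12,483.67.
Month 4: interest $146.68; balance after payment $11,260.36.
Month 5: interest $132.31; balance after payment $10,022.67.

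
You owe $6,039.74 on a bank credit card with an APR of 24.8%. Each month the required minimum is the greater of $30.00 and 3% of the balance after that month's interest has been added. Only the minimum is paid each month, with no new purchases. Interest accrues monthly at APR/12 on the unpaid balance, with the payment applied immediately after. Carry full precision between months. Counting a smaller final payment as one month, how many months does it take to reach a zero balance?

Monthly rate r = 24.8%/12 = 2.06667% = 0.0206667.
While 3% of the post-interest balance exceeds $30.00, each month B ← (B·(1+r))·(1 − 0.03), i.e. B shrinks by the factor (1+r)·0.97 = 0.99005.
This holds for months 1–182. Entering month 183 the balance is $978.02; 3% of the post-interest balance is now below $30.00, so the flat $30.00 minimum applies from here.
From month 183 a fixed $30.00 at rate r clears $978.02 in 55 more payments. Total: 182 + 55 = 237 months.

237 months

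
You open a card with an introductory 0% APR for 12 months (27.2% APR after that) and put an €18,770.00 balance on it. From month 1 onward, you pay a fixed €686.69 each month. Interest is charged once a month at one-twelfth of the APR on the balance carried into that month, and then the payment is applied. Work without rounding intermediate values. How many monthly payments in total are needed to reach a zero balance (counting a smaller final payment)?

Promo months 1–12 at r₀ = 0%/12 = 0; months 13+ at r₁ = 27.2%/12 = 0.0226667.
After month 12 (no interest yet): B = €18,770.00 − 12·€686.69 = €10,529.72.
Then at r₁ with €686.69/mo: n₂ = −ln(1 − r₁·B/P)/ln(1+r₁) ≈ 19.05 → 20 more payments.

32 payments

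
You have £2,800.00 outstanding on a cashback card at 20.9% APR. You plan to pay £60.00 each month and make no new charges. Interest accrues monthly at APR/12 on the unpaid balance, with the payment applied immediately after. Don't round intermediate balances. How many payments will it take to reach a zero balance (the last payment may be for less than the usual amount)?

98 months

Monthly rate r = 20.9%/12 = 1.74167% = 0.0174167.
Recurrence: B ← B·(1+r) − £60.00.
Month 1: interest £48.77; balance after payment £2,788.77.
Month 2: interest £48.57; balance after payment £2,777.34.
Closed form: n = −ln(1 − rB₀/P)/ln(1+r) = −ln(0.18722)/ln(1.01742) ≈ 97.034, so the balance reaches zero during payment 98.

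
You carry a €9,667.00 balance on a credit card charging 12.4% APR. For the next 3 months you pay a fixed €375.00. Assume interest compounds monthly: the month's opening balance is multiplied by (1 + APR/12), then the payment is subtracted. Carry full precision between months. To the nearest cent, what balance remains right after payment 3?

Monthly rate r = 12.4%/12 = 1.03333% = 0.0103333.
Each month: B ← B·(1+r) − €375.00.
Month 1: interest €99.89; balance after payment €9,391.89.
Month 2: interest €97.05; balance after payment €9,113.94.
Month 3: interest €94.18; balance after payment €8,833.12.

€8,833.12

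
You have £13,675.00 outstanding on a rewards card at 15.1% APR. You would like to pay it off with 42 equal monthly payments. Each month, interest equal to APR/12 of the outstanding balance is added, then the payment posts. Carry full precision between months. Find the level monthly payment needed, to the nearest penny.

Monthly rate r = 15.1%/12 = 1.25833% = 0.0125833.
Level-payment amortization: P = B₀·r / (1 − (1+r)^(−n)) = 13675.00·0.0125833 / (1 − 1.01258^(−42)).
Denominator 1 − (1+r)^(−42) = 0.408564406.
P = 172.077 / 0.408564406 ≈ 421.17.

£421.17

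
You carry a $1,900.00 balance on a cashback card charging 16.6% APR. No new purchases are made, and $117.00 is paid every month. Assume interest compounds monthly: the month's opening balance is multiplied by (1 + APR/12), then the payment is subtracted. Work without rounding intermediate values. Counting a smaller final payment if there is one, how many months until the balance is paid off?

Monthly rate r = 16.6%/12 = 1.38333% = 0.0138333.
Recurrence: B ← B·(1+r) − $117.00.
Month 1: interest $26.28; balance after payment $1,809.28.
Month 2: interest $25.03; balance after payment $1,717.31.
Closed form: n = −ln(1 − rB₀/P)/ln(1+r) = −ln(0.77536)/ln(1.01383) ≈ 18.520, so the balance reaches zero during payment 19.

19 payments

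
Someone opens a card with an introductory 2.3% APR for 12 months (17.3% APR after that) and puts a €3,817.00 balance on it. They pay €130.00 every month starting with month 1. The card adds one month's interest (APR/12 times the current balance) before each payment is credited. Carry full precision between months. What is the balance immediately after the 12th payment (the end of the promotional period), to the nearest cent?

€2,329.17

Promo months 1–12 at r₀ = 2.3%/12 = 0.00191667; months 13+ at r₁ = 17.3%/12 = 0.0144167.
After month 12: iterate B ← B·(1+r₀) − €130.00 for 12 months → €2,329.17.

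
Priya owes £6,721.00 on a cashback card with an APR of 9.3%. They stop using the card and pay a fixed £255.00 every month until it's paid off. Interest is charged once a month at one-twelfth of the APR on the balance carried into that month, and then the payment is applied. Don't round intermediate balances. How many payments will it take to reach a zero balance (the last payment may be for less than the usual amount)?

Monthly rate r = 9.3%/12 = 0.775% = 0.00775.
Recurrence: B ← B·(1+r) − £255.00.
Month 1: interest £52.09; balance after payment £6,518.09.
Month 2: interest £50.52; balance after payment £6,313.60.
Closed form: n = −ln(1 − rB₀/P)/ln(1+r) = −ln(0.79573)/ln(1.00775) ≈ 29.597, so the balance reaches zero during payment 30.

30 months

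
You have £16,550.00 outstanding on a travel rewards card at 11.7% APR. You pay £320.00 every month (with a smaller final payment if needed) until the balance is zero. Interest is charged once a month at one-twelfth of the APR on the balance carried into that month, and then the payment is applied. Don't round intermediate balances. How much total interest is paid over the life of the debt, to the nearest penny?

Monthly rate r = 11.7%/12 = 0.975% = 0.00975.
Payoff takes n = ⌈−ln(1 − rB₀/P)/ln(1+r)⌉ = ⌈72.319⌉ = 73 payments; the last is £102.56.
Total paid = 72·£320.00 + £102.56 = £23,142.56.
Total interest = total paid − principal = £23,142.56 − £16,550.00 = £6,592.56.

£6,592.56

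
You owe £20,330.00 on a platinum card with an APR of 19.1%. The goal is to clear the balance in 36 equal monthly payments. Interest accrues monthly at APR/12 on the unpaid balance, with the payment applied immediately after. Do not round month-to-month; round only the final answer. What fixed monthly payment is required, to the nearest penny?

£746.25

Monthly rate r = 19.1%/12 = 1.59167% = 0.0159167.
Level-payment amortization: P = B₀·r / (1 − (1+r)^(−n)) = 20330.00·0.0159167 / (1 − 1.01592^(−36)).
Denominator 1 − (1+r)^(−36) = 0.433618666.
P = 323.586 / 0.433618666 ≈ 746.25.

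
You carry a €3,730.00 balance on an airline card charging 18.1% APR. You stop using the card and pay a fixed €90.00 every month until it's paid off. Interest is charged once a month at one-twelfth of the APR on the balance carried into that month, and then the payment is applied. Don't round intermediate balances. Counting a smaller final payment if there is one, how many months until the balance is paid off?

Monthly rate r = 18.1%/12 = 1.50833% = 0.0150833.
Recurrence: B ← B·(1+r) − €90.00.
Month 1: interest €56.26; balance after payment €3,696.26.
Month 2: interest €55.75; balance after payment €3,662.01.
Closed form: n = −ln(1 − rB₀/P)/ln(1+r) = −ln(0.37488)/ln(1.01508) ≈ 65.538, so the balance reaches zero during payment 66.

66 months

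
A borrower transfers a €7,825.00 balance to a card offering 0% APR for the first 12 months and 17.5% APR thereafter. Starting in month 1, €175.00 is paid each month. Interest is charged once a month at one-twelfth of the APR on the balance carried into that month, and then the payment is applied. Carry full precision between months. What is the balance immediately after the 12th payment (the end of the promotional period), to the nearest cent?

Promo months 1–12 at r₀ = 0%/12 = 0; months 13+ at r₁ = 17.5%/12 = 0.0145833.
After month 12 (no interest yet): B = €7,825.00 − 12·€175.00 = €5,725.00.

€5,725.00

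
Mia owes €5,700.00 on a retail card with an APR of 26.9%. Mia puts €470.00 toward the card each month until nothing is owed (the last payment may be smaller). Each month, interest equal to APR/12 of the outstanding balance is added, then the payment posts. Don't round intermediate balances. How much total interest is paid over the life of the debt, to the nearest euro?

Monthly rate r = 26.9%/12 = 2.24167% = 0.0224167.
Payoff takes n = ⌈−ln(1 − rB₀/P)/ln(1+r)⌉ = ⌈14.311⌉ = 15 payments; the last is €147.33.
Total paid = 14·€470.00 + €147.33 = €6,727.33.
Total interest = total paid − principal = €6,727.33 − €5,700.00 = €1,027.33.

€1,027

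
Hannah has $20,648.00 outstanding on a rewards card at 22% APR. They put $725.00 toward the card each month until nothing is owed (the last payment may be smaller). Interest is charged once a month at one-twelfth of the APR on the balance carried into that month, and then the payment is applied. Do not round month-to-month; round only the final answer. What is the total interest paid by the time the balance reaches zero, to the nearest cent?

Monthly rate r = 22%/12 = 1.83333% = 0.0183333.
Payoff takes n = ⌈−ln(1 − rB₀/P)/ln(1+r)⌉ = ⌈40.646⌉ = 41 payments; the last is $469.67.
Total paid = 40·$725.00 + $469.67 = $29,469.67.
Total interest = total paid − principal = $29,469.67 − $20,648.00 = $8,821.67.

$8,821.67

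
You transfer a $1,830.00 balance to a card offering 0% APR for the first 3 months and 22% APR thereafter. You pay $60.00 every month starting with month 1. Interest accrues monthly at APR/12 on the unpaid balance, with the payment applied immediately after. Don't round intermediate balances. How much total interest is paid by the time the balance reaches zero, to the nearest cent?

Promo months 1–3 at r₀ = 0%/12 = 0; months 4+ at r₁ = 22%/12 = 0.0183333.
After month 3 (no interest yet): B = $1,830.00 − 3·$60.00 = $1,650.00.
Then at r₁ with $60.00/mo: n₂ = −ln(1 − r₁·B/P)/ln(1+r₁) ≈ 38.61 → 39 more payments.
Total paid = 41·$60.00 + $36.98 = $2,496.98; interest = $2,496.98 − $1,830.00 = $666.98.

$666.98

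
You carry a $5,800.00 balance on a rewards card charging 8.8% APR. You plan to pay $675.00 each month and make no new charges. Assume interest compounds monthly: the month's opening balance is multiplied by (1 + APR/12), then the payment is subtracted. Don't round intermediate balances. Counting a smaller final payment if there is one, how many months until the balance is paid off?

Monthly rate r = 8.8%/12 = 0.733333% = 0.00733333.
Recurrence: B ← B·(1+r) − $675.00.
Month 1: interest $42.53; balance after payment $5,167.53.
Month 2: interest $37.90; balance after payment $4,530.43.
Closed form: n = −ln(1 − rB₀/P)/ln(1+r) = −ln(0.93699)/ln(1.00733) ≈ 8.908, so the balance reaches zero during payment 9.

9 payments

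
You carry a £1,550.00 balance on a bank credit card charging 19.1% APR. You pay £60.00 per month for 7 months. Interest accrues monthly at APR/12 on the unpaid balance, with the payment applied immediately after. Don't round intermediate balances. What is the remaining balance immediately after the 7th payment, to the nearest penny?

£1,290.57

Monthly rate r = 19.1%/12 = 1.59167% = 0.0159167.
Each month: B ← B·(1+r) − £60.00.
Month 1: interest £24.67; balance after payment £1,514.67.
Month 2: interest £24.11; balance after payment £1,478.78.
Month 3: interest £23.54; balance after payment £1,442.32.
Month 4: interest £22.96; balance after payment £1,405.27.
Month 5: interest £22.37; balance after payment £1,367.64.
Month 6: interest £21.77; balance after payment £1,329.41.
Month 7: interest £21.16; balance after payment £1,290.57.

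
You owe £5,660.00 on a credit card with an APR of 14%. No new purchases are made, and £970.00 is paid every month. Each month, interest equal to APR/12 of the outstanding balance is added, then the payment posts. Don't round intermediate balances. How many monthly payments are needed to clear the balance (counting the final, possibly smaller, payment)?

Monthly rate r = 14%/12 = 1.16667% = 0.0116667.
Recurrence: B ← B·(1+r) − £970.00.
Month 1: interest £66.03; balance after payment £4,756.03.
Month 2: interest £55.49; balance after payment £3,841.52.
Closed form: n = −ln(1 − rB₀/P)/ln(1+r) = −ln(0.93192)/ln(1.01167) ≈ 6.078, so the balance reaches zero during payment 7.

7 payments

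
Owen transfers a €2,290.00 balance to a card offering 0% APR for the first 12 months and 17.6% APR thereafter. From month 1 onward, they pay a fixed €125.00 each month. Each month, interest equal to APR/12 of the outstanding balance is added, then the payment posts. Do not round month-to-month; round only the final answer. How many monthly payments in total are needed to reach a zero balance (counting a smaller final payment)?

19 payments

Promo months 1–12 at r₀ = 0%/12 = 0; months 13+ at r₁ = 17.6%/12 = 0.0146667.
After month 12 (no interest yet): B = €2,290.00 − 12·€125.00 = €790.00.
Then at r₁ with €125.00/mo: n₂ = −ln(1 − r₁·B/P)/ln(1+r₁) ≈ 6.68 → 7 more payments.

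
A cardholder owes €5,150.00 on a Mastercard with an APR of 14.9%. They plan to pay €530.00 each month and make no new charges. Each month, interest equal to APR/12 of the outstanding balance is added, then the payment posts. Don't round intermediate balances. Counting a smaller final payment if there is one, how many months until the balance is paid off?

11 months

Monthly rate r = 14.9%/12 = 1.24167% = 0.0124167.
Recurrence: B ← B·(1+r) − €530.00.
Month 1: interest €63.95; balance after payment €4,683.95.
Month 2: interest €58.16; balance after payment €4,212.10.
Closed form: n = −ln(1 − rB₀/P)/ln(1+r) = −ln(0.87935)/ln(1.01242) ≈ 10.419, so the balance reaches zero during payment 11.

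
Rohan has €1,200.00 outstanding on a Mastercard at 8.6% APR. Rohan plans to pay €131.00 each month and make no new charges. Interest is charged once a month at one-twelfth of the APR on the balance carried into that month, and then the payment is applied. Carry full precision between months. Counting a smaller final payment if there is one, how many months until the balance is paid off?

10 months

Monthly rate r = 8.6%/12 = 0.716667% = 0.00716667.
Recurrence: B ← B·(1+r) − €131.00.
Month 1: interest €8.60; balance after payment €1,077.60.
Month 2: interest €7.72; balance after payment €954.32.
Closed form: n = −ln(1 − rB₀/P)/ln(1+r) = −ln(0.93435)/ln(1.00717) ≈ 9.509, so the balance reaches zero during payment 10.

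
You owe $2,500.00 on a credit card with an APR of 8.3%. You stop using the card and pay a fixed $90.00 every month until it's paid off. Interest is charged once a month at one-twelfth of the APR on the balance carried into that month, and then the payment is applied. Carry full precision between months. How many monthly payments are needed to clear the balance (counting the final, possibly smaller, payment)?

Monthly rate r = 8.3%/12 = 0.691667% = 0.00691667.
Recurrence: B ← B·(1+r) − $90.00.
Month 1: interest $17.29; balance after payment $2,427.29.
Month 2: interest $16.79; balance after payment $2,354.08.
Closed form: n = −ln(1 − rB₀/P)/ln(1+r) = −ln(0.80787)/ln(1.00692) ≈ 30.953, so the balance reaches zero during payment 31.

31 payments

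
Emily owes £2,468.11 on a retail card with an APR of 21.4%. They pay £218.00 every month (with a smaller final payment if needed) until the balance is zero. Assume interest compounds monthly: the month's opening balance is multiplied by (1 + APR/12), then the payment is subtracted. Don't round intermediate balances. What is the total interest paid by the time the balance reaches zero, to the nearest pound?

£314

Monthly rate r = 21.4%/12 = 1.78333% = 0.0178333.
Payoff takes n = ⌈−ln(1 − rB₀/P)/ln(1+r)⌉ = ⌈12.759⌉ = 13 payments; the last is £165.73.
Total paid = 12·£218.00 + £165.73 = £2,781.73.
Total interest = total paid − principal = £2,781.73 − £2,468.11 = £313.62.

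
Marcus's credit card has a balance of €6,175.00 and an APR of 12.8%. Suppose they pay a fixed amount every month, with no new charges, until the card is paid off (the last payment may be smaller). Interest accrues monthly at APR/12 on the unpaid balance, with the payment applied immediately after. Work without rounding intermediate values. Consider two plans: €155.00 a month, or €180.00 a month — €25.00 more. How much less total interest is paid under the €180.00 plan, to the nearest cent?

Monthly rate r = 12.8%/12 = 1.06667% = 0.0106667.
At €155.00/mo: n = ⌈−ln(1 − rB₀/P)/ln(1+r)⌉ = 53 payments (last €22.93); total interest = total paid − €6,175.00 = €1,907.93.
At €180.00/mo: 43 payments (last €169.06); total interest €1,554.06.
Interest saved = €1,907.93 − €1,554.06 = €353.87.

€353.87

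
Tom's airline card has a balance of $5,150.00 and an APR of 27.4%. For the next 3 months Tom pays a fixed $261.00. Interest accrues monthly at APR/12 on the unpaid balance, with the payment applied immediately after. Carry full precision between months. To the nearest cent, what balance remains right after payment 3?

Monthly rate r = 27.4%/12 = 2.28333% = 0.0228333.
Each month: B ← B·(1+r) − $261.00.
Month 1: interest $117.59; balance after payment $5,006.59.
Month 2: interest $114.32; balance after payment $4,859.91.
Month 3: interest $110.97; balance after payment $4,709.88.

$4,709.88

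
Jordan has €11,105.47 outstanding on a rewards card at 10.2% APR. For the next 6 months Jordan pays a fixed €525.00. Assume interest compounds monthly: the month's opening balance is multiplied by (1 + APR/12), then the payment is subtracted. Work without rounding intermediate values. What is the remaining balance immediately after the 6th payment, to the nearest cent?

Monthly rate r = 10.2%/12 = 0.85% = 0.0085.
Each month: B ← B·(1+r) − €525.00.
Month 1: interest €94.40; balance after payment €10,674.87.
Month 2: interest €90.74; balance after payment €10,240.60.
Month 3: interest €87.05; balance after payment €9,802.65.
Month 4: interest €83.32; balance after payment €9,360.97.
Month 5: interest €79.57; balance after payment €8,915.54.
Month 6: interest €75.78; balance after payment €8,466.32.

€8,466.32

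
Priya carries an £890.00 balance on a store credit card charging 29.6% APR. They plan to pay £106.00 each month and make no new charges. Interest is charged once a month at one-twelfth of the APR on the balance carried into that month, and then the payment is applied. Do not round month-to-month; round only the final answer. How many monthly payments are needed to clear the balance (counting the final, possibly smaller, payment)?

Monthly rate r = 29.6%/12 = 2.46667% = 0.0246667.
Recurrence: B ← B·(1+r) − £106.00.
Month 1: interest £21.95; balance after payment £805.95.
Month 2: interest £19.88; balance after payment £719.83.
Closed form: n = −ln(1 − rB₀/P)/ln(1+r) = −ln(0.79289)/ln(1.02467) ≈ 9.524, so the balance reaches zero during payment 10.

10 payments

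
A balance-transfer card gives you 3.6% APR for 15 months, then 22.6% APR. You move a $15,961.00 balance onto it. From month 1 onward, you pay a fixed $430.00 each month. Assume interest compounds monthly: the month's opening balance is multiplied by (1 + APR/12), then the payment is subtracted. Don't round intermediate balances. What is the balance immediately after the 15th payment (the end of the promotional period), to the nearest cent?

$10,107.30

Promo months 1–15 at r₀ = 3.6%/12 = 0.003; months 16+ at r₁ = 22.6%/12 = 0.0188333.
After month 15: iterate B ← B·(1+r₀) − $430.00 for 15 months → $10,107.30.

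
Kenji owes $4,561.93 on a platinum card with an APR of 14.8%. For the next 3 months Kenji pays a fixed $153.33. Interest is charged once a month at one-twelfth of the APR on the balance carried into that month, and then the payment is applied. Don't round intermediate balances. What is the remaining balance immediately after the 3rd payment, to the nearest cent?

$4,267.13

Monthly rate r = 14.8%/12 = 1.23333% = 0.0123333.
Each month: B ← B·(1+r) − $153.33.
Month 1: interest $56.26; balance after payment $4,464.86.
Month 2: interest $55.07; balance after payment $4,366.60.
Month 3: interest $53.85; balance after payment $4,267.13.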